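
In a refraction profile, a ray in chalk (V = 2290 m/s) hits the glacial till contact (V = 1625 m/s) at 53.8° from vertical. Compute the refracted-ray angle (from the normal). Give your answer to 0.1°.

34.9°

sin θ₁/V₁ = sin θ₂/V₂ ⇒ sin θ₂ = 1625·sin 53.8°/2290 = 1625·0.8070/2290 = 0.5726.
θ₂ = sin⁻¹(0.5726) = 34.93° (from vertical).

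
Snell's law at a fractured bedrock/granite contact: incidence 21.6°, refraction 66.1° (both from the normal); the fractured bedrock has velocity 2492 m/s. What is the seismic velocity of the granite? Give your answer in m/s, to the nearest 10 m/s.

Snell's law: sin 21.6°/V₁ = sin 66.1°/V₂.
V₂ = V₁·sin 66.1°/sin 21.6° = 2492 × 2.4835 = 6188.99 m/s.

6190 m/s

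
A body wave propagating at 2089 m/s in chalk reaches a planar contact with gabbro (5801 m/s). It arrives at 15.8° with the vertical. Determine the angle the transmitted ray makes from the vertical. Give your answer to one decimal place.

sin θ₁/V₁ = sin θ₂/V₂ ⇒ sin θ₂ = 5801·sin 15.8°/2089 = 5801·0.2723/2089 = 0.7561.
θ₂ = arcsin 0.7561 = 49.12° from the normal.

49.1°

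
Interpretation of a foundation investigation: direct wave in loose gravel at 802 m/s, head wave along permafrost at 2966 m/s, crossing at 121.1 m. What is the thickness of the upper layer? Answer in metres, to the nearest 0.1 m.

45.9 m

x_cross = 2h·√((V₂+V₁)/(V₂−V₁)) → h = x_cross / (2·√((V₂+V₁)/(V₂−V₁))).
√((V₂+V₁)/(V₂−V₁)) = √((2966+802)/(2966−802)) = 1.3196.
h = 121.1 / (2·1.3196) = 45.89 m.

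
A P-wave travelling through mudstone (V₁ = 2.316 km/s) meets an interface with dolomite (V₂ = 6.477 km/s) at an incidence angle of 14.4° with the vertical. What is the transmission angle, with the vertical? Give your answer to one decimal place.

44.1°

sin θ₁/V₁ = sin θ₂/V₂ ⇒ sin θ₂ = 6.477·sin 14.4°/2.316 = 6.477·0.2487/2.316 = 0.6955.
θ₂ = sin⁻¹(0.6955) = 44.07° (from vertical).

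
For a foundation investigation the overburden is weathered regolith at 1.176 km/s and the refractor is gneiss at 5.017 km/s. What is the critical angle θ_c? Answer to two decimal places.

At critical incidence the refracted ray runs along the interface (θ₂ = 90°), so sin θ_c = V₁/V₂.
θ_c = arcsin(1.176/5.017) = arcsin 0.2344 = 13.56°.

13.56°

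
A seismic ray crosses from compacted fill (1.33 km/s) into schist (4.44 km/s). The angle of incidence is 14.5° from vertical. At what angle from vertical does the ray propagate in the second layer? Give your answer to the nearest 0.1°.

sin θ₁/V₁ = sin θ₂/V₂ ⇒ sin θ₂ = 4.44·sin 14.5°/1.33 = 4.44·0.2504/1.33 = 0.8359.
θ₂ = sin⁻¹(0.8359) = 56.70° (from vertical).

56.7°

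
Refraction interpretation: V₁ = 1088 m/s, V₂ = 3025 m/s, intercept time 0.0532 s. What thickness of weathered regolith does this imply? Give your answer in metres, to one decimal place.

θ_c = arcsin(1088/3025) = 21.08°; cos θ_c = 0.9331.
tᵢ = 2h cos θ_c/V₁ ⇒ h = tᵢ·V₁/(2 cos θ_c) = 0.0532·1088/(2·0.9331) = 31.02 m.

31.0 m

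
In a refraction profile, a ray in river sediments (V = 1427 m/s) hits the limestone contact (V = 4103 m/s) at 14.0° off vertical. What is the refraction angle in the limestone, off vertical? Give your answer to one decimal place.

44.1°

Snell's law: sin θ₂ = (V₂/V₁)·sin θ₁ = (4103/1427)·sin 14.0° = 0.6956.
θ₂ = arcsin 0.6956 = 44.07° from the normal.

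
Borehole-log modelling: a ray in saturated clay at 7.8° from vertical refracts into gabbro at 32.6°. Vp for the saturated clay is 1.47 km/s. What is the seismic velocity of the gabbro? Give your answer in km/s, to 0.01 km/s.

sin 7.8° = 0.1357; sin 32.6° = 0.5388.
V₂ = V₁·(sin θ₂/sin θ₁) = 1.47·(0.5388/0.1357) = 5.84 km/s.

5.84 km/s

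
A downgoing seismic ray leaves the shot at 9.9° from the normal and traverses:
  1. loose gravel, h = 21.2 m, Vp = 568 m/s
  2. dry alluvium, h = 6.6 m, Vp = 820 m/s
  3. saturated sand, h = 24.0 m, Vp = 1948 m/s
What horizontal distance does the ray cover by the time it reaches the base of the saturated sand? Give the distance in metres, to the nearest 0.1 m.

Apply Snell's law at each interface; in layer i the horizontal offset is hᵢ·tan θᵢ.
Layer 1: θ = 9.90°; offset = 21.2·tan 9.90° = 3.700 m.
Layer 2: sin θ = 820·sin 9.9°/568 = 0.2482, θ = 14.37°; offset = 6.6·tan 14.37° = 1.691 m.
Layer 3: sin θ = 1948·sin 9.9°/568 = 0.5896, θ = 36.13°; offset = 24.0·tan 36.13° = 17.521 m.
Σ offsets = 22.913 m.

22.9 m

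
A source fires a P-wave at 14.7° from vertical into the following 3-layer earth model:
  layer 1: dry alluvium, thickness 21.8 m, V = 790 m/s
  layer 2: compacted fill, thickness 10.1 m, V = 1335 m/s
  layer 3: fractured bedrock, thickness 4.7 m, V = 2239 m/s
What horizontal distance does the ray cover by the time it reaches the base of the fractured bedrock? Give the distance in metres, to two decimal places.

Ray parameter p = sin 14.7° / 790 m/s = 3.2121e-04 s/m.
Layer 1: θ = 14.70°; offset = 21.8·tan 14.70° = 5.7191 m.
Layer 2: sin θ = p·1335 = 0.4288 → θ = 25.39°; offset = 10.1·tan 25.39° = 4.7942 m.
Layer 3: sin θ = p·2239 = 0.7192 → θ = 45.99°; offset = 4.7·tan 45.99° = 4.8650 m.
Total horizontal offset = 15.3783 m.

15.38 m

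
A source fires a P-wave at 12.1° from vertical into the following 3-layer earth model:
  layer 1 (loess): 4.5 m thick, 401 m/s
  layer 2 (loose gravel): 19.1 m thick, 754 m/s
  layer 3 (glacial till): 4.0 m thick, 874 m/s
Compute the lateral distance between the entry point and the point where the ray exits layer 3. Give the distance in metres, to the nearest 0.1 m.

11.2 m

Apply Snell's law at each interface; in layer i the horizontal offset is hᵢ·tan θᵢ.
Layer 1: θ = 12.10°; offset = 4.5·tan 12.10° = 0.965 m.
Layer 2: sin θ = 754·sin 12.1°/401 = 0.3941, θ = 23.21°; offset = 19.1·tan 23.21° = 8.191 m.
Layer 3: sin θ = 874·sin 12.1°/401 = 0.4569, θ = 27.19°; offset = 4.0·tan 27.19° = 2.054 m.
Summing the layer offsets gives 11.210 m.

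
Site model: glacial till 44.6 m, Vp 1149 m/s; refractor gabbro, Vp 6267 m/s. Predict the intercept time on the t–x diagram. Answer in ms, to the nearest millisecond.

tᵢ = 2h·√(V₂²−V₁²)/(V₁V₂).
√(V₂²−V₁²) = √(6267²−1149²) = 6160.8 m/s.
tᵢ = 2·44.6·6160.8/(1149·6267) = 0.07632 s.

76 ms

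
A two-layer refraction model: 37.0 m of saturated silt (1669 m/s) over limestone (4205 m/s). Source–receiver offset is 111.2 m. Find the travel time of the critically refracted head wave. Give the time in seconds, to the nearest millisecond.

0.067 s

θ_c = arcsin(V₁/V₂) = arcsin(1669/4205) = 23.39°, cos θ_c = 0.9179.
Intercept time tᵢ = 2h cos θ_c / V₁ = 2·37.0·0.9179/1669 = 0.04070 s.
t = x/V₂ + tᵢ = 111.2/4205 + 0.04070 = 0.06714 s.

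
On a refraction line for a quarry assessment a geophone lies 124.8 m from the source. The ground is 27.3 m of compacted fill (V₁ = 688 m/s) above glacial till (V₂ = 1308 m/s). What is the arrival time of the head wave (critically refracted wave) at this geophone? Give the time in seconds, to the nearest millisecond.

t = x/V₂ + 2h·√(V₂²−V₁²)/(V₁V₂).
√(V₂²−V₁²) = √(1308²−688²) = 1112.4 m/s; delay term = 2·27.3·1112.4/(688·1308) = 0.06750 s.
t = 124.8/1308 + 0.06750 = 0.16291 s.

0.163 s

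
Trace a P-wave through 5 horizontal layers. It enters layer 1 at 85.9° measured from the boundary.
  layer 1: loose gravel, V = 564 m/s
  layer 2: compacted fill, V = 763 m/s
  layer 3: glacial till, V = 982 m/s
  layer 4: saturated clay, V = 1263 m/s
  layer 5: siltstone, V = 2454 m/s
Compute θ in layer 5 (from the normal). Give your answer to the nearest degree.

From the normal: θ₁ = 90° − 85.9° = 4.1°.
Snell's law across each interface conserves sin θ / V, so sin θ_5 = V_5·sin θ₁/V₁.
sin θ_5 = 2454 × sin 4.1° / 564 = 0.3111.
θ_5 = 18.12° from the vertical.

18°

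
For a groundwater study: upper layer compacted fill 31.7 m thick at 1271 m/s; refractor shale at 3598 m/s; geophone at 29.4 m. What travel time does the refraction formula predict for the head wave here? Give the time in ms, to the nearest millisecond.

55 ms

t = x/V₂ + 2h·√(V₂²−V₁²)/(V₁V₂).
√(V₂²−V₁²) = √(3598²−1271²) = 3366.0 m/s; delay term = 2·31.7·3366.0/(1271·3598) = 0.04667 s.
t = 29.4/3598 + 0.04667 = 0.05484 s.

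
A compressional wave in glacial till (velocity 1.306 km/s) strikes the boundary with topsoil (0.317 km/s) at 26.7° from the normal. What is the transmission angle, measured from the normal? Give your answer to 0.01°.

sin θ₁/V₁ = sin θ₂/V₂ ⇒ sin θ₂ = 0.317·sin 26.7°/1.306 = 0.317·0.4493/1.306 = 0.1091.
θ₂ = arcsin 0.1091 = 6.26° from the normal.

6.26°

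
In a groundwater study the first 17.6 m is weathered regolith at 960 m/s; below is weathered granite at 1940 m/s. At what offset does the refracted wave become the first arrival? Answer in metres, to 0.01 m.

θ_c = arcsin(960/1940) = 29.66°, so cos θ_c = 0.8690 and tᵢ = 2h cos θ_c/V₁ = 0.0319 s.
At crossover x/V₁ = x/V₂ + tᵢ ⇒ x = tᵢ/(1/V₁ − 1/V₂) = 0.03186/(1.0417e-03 − 5.1546e-04) = 60.55 m.

60.55 m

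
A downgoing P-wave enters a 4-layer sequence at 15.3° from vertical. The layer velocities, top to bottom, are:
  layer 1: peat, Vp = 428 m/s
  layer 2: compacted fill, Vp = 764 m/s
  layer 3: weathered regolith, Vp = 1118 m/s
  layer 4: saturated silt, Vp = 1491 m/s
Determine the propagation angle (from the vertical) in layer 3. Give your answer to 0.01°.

43.57°

Snell's law across each interface conserves sin θ / V, so sin θ_3 = V_3·sin θ₁/V₁.
sin θ_3 = 1118 × sin 15.3° / 428 = 0.6893.
θ_3 = arcsin 0.6893 = 43.57°.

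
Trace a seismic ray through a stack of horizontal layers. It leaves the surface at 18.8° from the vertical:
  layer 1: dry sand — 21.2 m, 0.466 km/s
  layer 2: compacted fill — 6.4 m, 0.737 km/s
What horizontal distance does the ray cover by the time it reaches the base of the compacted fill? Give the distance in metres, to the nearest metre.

11 m

Apply Snell's law at each interface; in layer i the horizontal offset is hᵢ·tan θᵢ.
Layer 1: θ = 18.80°; offset = 21.2·tan 18.80° = 7.217 m.
Layer 2: sin θ = 0.737·sin 18.8°/0.466 = 0.5097, θ = 30.64°; offset = 6.4·tan 30.64° = 3.791 m.
Total horizontal offset = 11.008 m.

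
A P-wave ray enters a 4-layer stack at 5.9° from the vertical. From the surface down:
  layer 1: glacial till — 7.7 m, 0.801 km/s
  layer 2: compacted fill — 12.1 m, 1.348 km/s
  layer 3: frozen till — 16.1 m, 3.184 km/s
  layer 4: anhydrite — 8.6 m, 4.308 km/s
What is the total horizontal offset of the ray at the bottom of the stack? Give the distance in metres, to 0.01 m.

Apply Snell's law at each interface; in layer i the horizontal offset is hᵢ·tan θᵢ.
Layer 1: θ = 5.90°; offset = 7.7·tan 5.90° = 0.7957 m.
Layer 2: sin θ = 1.348·sin 5.9°/0.801 = 0.1730, θ = 9.96°; offset = 12.1·tan 9.96° = 2.1252 m.
Layer 3: sin θ = 3.184·sin 5.9°/0.801 = 0.4086, θ = 24.12°; offset = 16.1·tan 24.12° = 7.2077 m.
Layer 4: sin θ = 4.308·sin 5.9°/0.801 = 0.5528, θ = 33.56°; offset = 8.6·tan 33.56° = 5.7057 m.
Summing the layer offsets gives 15.8343 m.

15.83 m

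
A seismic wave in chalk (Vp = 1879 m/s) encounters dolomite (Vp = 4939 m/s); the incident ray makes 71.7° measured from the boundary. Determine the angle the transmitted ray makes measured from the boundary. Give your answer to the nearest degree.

34°

Convert to the normal: θ₁ = 90° − 71.7° = 18.3°.
sin θ₁/V₁ = sin θ₂/V₂ ⇒ sin θ₂ = 4939·sin 18.3°/1879 = 4939·0.3140/1879 = 0.8253.
θ₂ = sin⁻¹(0.8253) = 55.62° (from vertical).
From the interface: 90° − 55.62° = 34.38°.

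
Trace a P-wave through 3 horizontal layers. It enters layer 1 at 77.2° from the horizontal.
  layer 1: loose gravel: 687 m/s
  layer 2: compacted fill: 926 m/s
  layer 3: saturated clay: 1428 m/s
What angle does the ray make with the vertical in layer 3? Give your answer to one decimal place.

From the normal: θ₁ = 90° − 77.2° = 12.8°.
Ray parameter p = sin 12.8° / 687 = 3.2249e-04 s/m.
sin θ_3 = p·V_3 = 3.2249e-04 × 1428 = 0.4605.
θ_3 = 27.42° from the vertical.

27.4°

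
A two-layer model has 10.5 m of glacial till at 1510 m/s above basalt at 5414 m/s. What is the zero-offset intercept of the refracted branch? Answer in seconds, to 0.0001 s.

0.0134 s

θ_c = arcsin(V₁/V₂) = arcsin(1510/5414) = 16.19°; cos θ_c = 0.9603.
tᵢ = 2h·cos θ_c / V₁ = 2·10.5·0.9603 / 1510 = 0.01336 s.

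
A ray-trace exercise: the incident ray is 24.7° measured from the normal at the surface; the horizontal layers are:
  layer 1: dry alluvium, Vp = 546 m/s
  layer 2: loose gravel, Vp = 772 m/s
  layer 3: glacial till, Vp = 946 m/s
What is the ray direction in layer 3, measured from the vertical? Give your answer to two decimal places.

46.39°

Snell's law across each interface conserves sin θ / V, so sin θ_3 = V_3·sin θ₁/V₁.
sin θ_3 = 946 × sin 24.7° / 546 = 0.7240.
θ_3 = 46.39° from the vertical.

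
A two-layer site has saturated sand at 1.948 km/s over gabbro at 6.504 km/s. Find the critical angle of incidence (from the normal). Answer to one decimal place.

17.4°

At critical incidence the refracted ray runs along the interface (θ₂ = 90°), so sin θ_c = V₁/V₂.
θ_c = arcsin(1.948/6.504) = arcsin 0.2995 = 17.43°.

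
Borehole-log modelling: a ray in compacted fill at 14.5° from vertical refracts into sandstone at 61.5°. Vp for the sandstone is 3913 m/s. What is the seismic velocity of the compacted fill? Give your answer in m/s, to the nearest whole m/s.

1115 m/s

sin 14.5° = 0.2504; sin 61.5° = 0.8788.
V₁ = V₂·(sin θ₁/sin θ₂) = 3913·(0.2504/0.8788) = 1114.84 m/s.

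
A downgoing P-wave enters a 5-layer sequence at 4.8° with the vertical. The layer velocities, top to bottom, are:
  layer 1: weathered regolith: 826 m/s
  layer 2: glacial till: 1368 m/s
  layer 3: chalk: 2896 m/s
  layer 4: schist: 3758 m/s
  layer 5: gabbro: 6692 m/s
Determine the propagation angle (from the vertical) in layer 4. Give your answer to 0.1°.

Ray parameter p = sin 4.8° / 826 = 1.0130e-04 s/m.
sin θ_4 = p·V_4 = 1.0130e-04 × 3758 = 0.3807.
θ_4 = arcsin 0.3807 = 22.38°.

22.4°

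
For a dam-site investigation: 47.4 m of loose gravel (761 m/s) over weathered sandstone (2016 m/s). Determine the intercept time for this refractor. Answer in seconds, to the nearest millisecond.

tᵢ = 2h·√(V₂²−V₁²)/(V₁V₂).
√(V₂²−V₁²) = √(2016²−761²) = 1866.9 m/s.
tᵢ = 2·47.4·1866.9/(761·2016) = 0.11536 s.

0.115 s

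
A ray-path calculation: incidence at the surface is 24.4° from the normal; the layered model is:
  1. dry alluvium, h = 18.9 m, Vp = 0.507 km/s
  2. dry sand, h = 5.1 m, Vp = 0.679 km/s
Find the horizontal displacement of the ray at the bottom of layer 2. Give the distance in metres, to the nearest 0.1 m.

Ray parameter p = sin 24.4° / 0.507 km/s = 8.1480e-01 s/km.
Layer 1: θ = 24.40°; offset = 18.9·tan 24.40° = 8.573 m.
Layer 2: sin θ = p·0.679 = 0.5533 → θ = 33.59°; offset = 5.1·tan 33.59° = 3.387 m.
Summing the layer offsets gives 11.961 m.

12.0 m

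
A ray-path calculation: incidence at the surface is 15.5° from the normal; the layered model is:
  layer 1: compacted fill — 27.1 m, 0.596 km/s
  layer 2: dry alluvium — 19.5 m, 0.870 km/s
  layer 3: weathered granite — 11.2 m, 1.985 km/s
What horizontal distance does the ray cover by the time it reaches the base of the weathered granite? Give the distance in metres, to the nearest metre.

Apply Snell's law at each interface; in layer i the horizontal offset is hᵢ·tan θᵢ.
Layer 1: θ = 15.50°; offset = 27.1·tan 15.50° = 7.515 m.
Layer 2: sin θ = 0.870·sin 15.5°/0.596 = 0.3901, θ = 22.96°; offset = 19.5·tan 22.96° = 8.261 m.
Layer 3: sin θ = 1.985·sin 15.5°/0.596 = 0.8900, θ = 62.88°; offset = 11.2·tan 62.88° = 21.867 m.
Summing the layer offsets gives 37.644 m.

38 m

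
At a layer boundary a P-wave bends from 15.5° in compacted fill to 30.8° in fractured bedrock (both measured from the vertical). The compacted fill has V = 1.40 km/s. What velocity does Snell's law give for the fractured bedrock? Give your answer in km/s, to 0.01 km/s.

2.68 km/s

sin 15.5° = 0.2672; sin 30.8° = 0.5120.
V₂ = V₁·(sin θ₂/sin θ₁) = 1.40·(0.5120/0.2672) = 2.68 km/s.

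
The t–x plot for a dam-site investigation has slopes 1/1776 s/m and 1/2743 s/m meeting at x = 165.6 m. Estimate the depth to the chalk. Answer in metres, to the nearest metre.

x_cross = 2h·√((V₂+V₁)/(V₂−V₁)) → h = x_cross / (2·√((V₂+V₁)/(V₂−V₁))).
√((V₂+V₁)/(V₂−V₁)) = √((2743+1776)/(2743−1776)) = 2.1618.
h = 165.6 / (2·2.1618) = 38.30 m.

38 m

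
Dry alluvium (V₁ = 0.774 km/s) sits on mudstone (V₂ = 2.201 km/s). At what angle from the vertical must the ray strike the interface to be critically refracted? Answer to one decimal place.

At critical incidence the refracted ray runs along the interface (θ₂ = 90°), so sin θ_c = V₁/V₂.
θ_c = arcsin(0.774/2.201) = arcsin 0.3517 = 20.59°.

20.6°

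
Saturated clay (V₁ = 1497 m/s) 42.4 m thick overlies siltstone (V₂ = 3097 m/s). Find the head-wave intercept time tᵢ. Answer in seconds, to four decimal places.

tᵢ = 2h·√(V₂²−V₁²)/(V₁V₂).
√(V₂²−V₁²) = √(3097²−1497²) = 2711.2 m/s.
tᵢ = 2·42.4·2711.2/(1497·3097) = 0.04959 s.

0.0496 s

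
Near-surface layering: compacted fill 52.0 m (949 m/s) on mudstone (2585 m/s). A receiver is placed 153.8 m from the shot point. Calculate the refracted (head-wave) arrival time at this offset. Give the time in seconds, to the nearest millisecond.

0.161 s

t = x/V₂ + 2h·√(V₂²−V₁²)/(V₁V₂).
√(V₂²−V₁²) = √(2585²−949²) = 2404.5 m/s; delay term = 2·52.0·2404.5/(949·2585) = 0.10194 s.
t = 153.8/2585 + 0.10194 = 0.16143 s.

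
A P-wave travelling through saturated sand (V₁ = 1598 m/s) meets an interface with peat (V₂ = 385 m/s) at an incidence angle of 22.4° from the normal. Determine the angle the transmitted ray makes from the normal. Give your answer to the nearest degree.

5°

Snell's law: sin θ₂ = (V₂/V₁)·sin θ₁ = (385/1598)·sin 22.4° = 0.0918.
θ₂ = arcsin 0.0918 = 5.27° from the normal.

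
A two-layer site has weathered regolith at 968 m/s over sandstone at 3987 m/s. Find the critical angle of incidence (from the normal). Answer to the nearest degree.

14°

At critical incidence the refracted ray runs along the interface (θ₂ = 90°), so sin θ_c = V₁/V₂.
θ_c = arcsin(968/3987) = arcsin 0.2428 = 14.05°.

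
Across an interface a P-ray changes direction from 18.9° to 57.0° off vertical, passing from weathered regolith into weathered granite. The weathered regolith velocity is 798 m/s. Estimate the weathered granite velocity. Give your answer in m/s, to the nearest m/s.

2066 m/s

sin 18.9° = 0.3239; sin 57.0° = 0.8387.
V₂ = V₁·(sin θ₂/sin θ₁) = 798·(0.8387/0.3239) = 2066.14 m/s.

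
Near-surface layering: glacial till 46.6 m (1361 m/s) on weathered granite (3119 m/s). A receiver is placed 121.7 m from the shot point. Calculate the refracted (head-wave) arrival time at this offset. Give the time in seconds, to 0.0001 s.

θ_c = arcsin(V₁/V₂) = arcsin(1361/3119) = 25.87°, cos θ_c = 0.8998.
Intercept time tᵢ = 2h cos θ_c / V₁ = 2·46.6·0.8998/1361 = 0.06162 s.
t = x/V₂ + tᵢ = 121.7/3119 + 0.06162 = 0.10063 s.

0.1006 s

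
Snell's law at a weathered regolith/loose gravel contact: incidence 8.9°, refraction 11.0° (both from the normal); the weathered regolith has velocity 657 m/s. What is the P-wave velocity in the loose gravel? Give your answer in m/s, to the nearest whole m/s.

810 m/s

sin 8.9° = 0.1547; sin 11.0° = 0.1908.
V₂ = V₁·(sin θ₂/sin θ₁) = 657·(0.1908/0.1547) = 810.30 m/s.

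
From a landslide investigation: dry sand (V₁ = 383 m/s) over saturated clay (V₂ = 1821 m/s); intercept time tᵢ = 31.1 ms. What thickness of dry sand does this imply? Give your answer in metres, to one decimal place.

h = tᵢ·V₁·V₂ / (2·√(V₂²−V₁²)).
√(V₂²−V₁²) = √(1821² − 383²) = 1780.3 m/s.
h = 0.0311 s × 383 × 1821 / (2 × 1780.3) = 6.09 m.

6.1 m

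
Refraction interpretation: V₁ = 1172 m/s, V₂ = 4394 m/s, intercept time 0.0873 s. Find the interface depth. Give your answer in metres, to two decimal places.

θ_c = arcsin(1172/4394) = 15.47°; cos θ_c = 0.9638.
tᵢ = 2h cos θ_c/V₁ ⇒ h = tᵢ·V₁/(2 cos θ_c) = 0.0873·1172/(2·0.9638) = 53.08 m.

53.08 m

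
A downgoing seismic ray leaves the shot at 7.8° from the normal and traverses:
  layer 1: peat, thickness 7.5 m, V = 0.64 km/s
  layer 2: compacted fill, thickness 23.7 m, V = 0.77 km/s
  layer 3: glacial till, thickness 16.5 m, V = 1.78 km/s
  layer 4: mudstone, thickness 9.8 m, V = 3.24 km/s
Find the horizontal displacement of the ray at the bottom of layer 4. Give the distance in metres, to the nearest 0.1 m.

20.9 m

p = sin θ₁/V₁ = sin 7.8°/0.64 = 2.1206e-01 s/km is conserved through the stack.
Layer 1: θ = 7.80°; offset = 7.5·tan 7.80° = 1.027 m.
Layer 2: sin θ = p·0.77 = 0.1633 → θ = 9.40°; offset = 23.7·tan 9.40° = 3.922 m.
Layer 3: sin θ = p·1.78 = 0.3775 → θ = 22.18°; offset = 16.5·tan 22.18° = 6.726 m.
Layer 4: sin θ = p·3.24 = 0.6871 → θ = 43.40°; offset = 9.8·tan 43.40° = 9.267 m.
Σ offsets = 20.942 m.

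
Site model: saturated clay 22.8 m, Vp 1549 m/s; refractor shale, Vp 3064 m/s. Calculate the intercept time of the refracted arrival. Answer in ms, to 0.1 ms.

θ_c = arcsin(V₁/V₂) = arcsin(1549/3064) = 30.37°; cos θ_c = 0.8628.
tᵢ = 2h·cos θ_c / V₁ = 2·22.8·0.8628 / 1549 = 0.02540 s.

25.4 ms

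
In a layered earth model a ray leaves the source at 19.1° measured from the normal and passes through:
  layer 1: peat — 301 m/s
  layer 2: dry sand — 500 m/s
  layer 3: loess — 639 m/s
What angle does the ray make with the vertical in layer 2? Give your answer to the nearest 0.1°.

Snell's law across each interface conserves sin θ / V, so sin θ_2 = V_2·sin θ₁/V₁.
sin θ_2 = 500 × sin 19.1° / 301 = 0.5436.
θ_2 = arcsin 0.5436 = 32.93°.

32.9°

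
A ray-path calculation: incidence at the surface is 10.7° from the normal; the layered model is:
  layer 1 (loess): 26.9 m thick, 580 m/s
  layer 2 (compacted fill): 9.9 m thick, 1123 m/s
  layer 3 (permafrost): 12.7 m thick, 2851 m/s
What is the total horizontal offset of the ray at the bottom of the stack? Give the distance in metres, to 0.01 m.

Ray parameter p = sin 10.7° / 580 m/s = 3.2011e-04 s/m.
Layer 1: θ = 10.70°; offset = 26.9·tan 10.70° = 5.0828 m.
Layer 2: sin θ = p·1123 = 0.3595 → θ = 21.07°; offset = 9.9·tan 21.07° = 3.8139 m.
Layer 3: sin θ = p·2851 = 0.9126 → θ = 65.87°; offset = 12.7·tan 65.87° = 28.3564 m.
Σ offsets = 37.2531 m.

37.25 m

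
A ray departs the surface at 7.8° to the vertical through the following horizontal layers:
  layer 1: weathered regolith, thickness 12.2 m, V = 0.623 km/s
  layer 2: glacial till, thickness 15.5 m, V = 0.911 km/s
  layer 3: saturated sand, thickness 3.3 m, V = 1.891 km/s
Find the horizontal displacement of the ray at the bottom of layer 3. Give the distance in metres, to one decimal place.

p = sin θ₁/V₁ = sin 7.8°/0.623 = 2.1784e-01 s/km is conserved through the stack.
Layer 1: θ = 7.80°; offset = 12.2·tan 7.80° = 1.671 m.
Layer 2: sin θ = p·0.911 = 0.1985 → θ = 11.45°; offset = 15.5·tan 11.45° = 3.138 m.
Layer 3: sin θ = p·1.891 = 0.4119 → θ = 24.33°; offset = 3.3·tan 24.33° = 1.492 m.
Σ offsets = 6.302 m.

6.3 m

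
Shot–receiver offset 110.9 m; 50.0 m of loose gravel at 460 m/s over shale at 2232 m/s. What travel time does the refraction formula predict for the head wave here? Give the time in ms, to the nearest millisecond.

θ_c = arcsin(V₁/V₂) = arcsin(460/2232) = 11.89°, cos θ_c = 0.9785.
Intercept time tᵢ = 2h cos θ_c / V₁ = 2·50.0·0.9785/460 = 0.21272 s.
t = x/V₂ + tᵢ = 110.9/2232 + 0.21272 = 0.26241 s.

262 ms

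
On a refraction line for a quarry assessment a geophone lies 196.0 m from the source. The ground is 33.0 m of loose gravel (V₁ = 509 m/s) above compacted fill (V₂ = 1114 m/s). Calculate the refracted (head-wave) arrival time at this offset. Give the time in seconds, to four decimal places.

0.2913 s

t = x/V₂ + 2h·√(V₂²−V₁²)/(V₁V₂).
√(V₂²−V₁²) = √(1114²−509²) = 990.9 m/s; delay term = 2·33.0·990.9/(509·1114) = 0.11534 s.
t = 196.0/1114 + 0.11534 = 0.29128 s.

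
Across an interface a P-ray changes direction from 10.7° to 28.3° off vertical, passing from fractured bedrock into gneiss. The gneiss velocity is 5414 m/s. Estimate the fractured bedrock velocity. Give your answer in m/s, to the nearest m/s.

Snell's law: sin 10.7°/V₁ = sin 28.3°/V₂.
V₁ = V₂·sin 10.7°/sin 28.3° = 5414 × 0.3916 = 2120.28 m/s.

2120 m/s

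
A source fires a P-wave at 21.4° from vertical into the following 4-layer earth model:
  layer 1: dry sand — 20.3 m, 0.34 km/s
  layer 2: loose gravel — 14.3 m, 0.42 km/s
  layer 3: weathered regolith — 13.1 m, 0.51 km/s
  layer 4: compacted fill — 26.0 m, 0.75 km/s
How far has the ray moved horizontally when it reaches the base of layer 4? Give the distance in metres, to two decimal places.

Apply Snell's law at each interface; in layer i the horizontal offset is hᵢ·tan θᵢ.
Layer 1: θ = 21.40°; offset = 20.3·tan 21.40° = 7.9555 m.
Layer 2: sin θ = 0.42·sin 21.4°/0.34 = 0.4507, θ = 26.79°; offset = 14.3·tan 26.79° = 7.2205 m.
Layer 3: sin θ = 0.51·sin 21.4°/0.34 = 0.5473, θ = 33.18°; offset = 13.1·tan 33.18° = 8.5669 m.
Layer 4: sin θ = 0.75·sin 21.4°/0.34 = 0.8049, θ = 53.60°; offset = 26.0·tan 53.60° = 35.2632 m.
Σ offsets = 59.0061 m.

59.01 m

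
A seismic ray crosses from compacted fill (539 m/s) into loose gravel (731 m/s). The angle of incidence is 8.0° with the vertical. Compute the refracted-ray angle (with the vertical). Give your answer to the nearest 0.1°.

Snell's law: sin θ₂ = (V₂/V₁)·sin θ₁ = (731/539)·sin 8.0° = 0.1887.
θ₂ = sin⁻¹(0.1887) = 10.88° (from vertical).

10.9°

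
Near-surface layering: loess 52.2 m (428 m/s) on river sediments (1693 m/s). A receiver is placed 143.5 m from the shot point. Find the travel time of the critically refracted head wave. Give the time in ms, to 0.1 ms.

t = x/V₂ + 2h·√(V₂²−V₁²)/(V₁V₂).
√(V₂²−V₁²) = √(1693²−428²) = 1638.0 m/s; delay term = 2·52.2·1638.0/(428·1693) = 0.23600 s.
t = 143.5/1693 + 0.23600 = 0.32076 s.

320.8 ms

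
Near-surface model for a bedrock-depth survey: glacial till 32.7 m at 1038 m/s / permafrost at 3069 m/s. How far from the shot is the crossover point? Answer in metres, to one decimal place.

x_cross = 2h·√((V₂+V₁)/(V₂−V₁)).
(V₂+V₁)/(V₂−V₁) = (3069+1038)/(3069−1038) = 2.0222; √ = 1.4220.
x_cross = 2·32.7·1.4220 = 93.00 m.

93.0 m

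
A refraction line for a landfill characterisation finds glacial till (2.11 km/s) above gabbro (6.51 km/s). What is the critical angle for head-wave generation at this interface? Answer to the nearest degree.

19°

At critical incidence the refracted ray runs along the interface (θ₂ = 90°), so sin θ_c = V₁/V₂.
θ_c = arcsin(2.11/6.51) = arcsin 0.3241 = 18.91°.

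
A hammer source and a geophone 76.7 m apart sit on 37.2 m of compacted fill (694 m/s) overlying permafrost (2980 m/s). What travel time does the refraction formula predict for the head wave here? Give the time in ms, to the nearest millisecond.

θ_c = arcsin(V₁/V₂) = arcsin(694/2980) = 13.47°, cos θ_c = 0.9725.
Intercept time tᵢ = 2h cos θ_c / V₁ = 2·37.2·0.9725/694 = 0.10426 s.
t = x/V₂ + tᵢ = 76.7/2980 + 0.10426 = 0.13000 s.

130 ms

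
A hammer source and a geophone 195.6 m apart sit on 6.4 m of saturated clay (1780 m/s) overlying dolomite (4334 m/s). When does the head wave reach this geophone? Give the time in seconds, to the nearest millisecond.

t = x/V₂ + 2h·√(V₂²−V₁²)/(V₁V₂).
√(V₂²−V₁²) = √(4334²−1780²) = 3951.6 m/s; delay term = 2·6.4·3951.6/(1780·4334) = 0.00656 s.
t = 195.6/4334 + 0.00656 = 0.05169 s.

0.052 s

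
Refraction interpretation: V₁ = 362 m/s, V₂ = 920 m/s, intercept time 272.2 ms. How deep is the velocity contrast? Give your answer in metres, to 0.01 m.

53.59 m

θ_c = arcsin(362/920) = 23.17°; cos θ_c = 0.9193.
tᵢ = 2h cos θ_c/V₁ ⇒ h = tᵢ·V₁/(2 cos θ_c) = 0.2722·362/(2·0.9193) = 53.59 m.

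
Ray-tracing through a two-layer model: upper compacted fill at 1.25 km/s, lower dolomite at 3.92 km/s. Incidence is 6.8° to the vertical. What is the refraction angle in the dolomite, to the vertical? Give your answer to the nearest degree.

22°

sin θ₁/V₁ = sin θ₂/V₂ ⇒ sin θ₂ = 3.92·sin 6.8°/1.25 = 3.92·0.1184/1.25 = 0.3713.
θ₂ = sin⁻¹(0.3713) = 21.80° (from vertical).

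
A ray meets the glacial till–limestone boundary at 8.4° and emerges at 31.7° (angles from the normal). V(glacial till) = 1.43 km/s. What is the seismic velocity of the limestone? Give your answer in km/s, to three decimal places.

5.144 km/s

sin 8.4° = 0.1461; sin 31.7° = 0.5255.
V₂ = V₁·(sin θ₂/sin θ₁) = 1.43·(0.5255/0.1461) = 5.144 km/s.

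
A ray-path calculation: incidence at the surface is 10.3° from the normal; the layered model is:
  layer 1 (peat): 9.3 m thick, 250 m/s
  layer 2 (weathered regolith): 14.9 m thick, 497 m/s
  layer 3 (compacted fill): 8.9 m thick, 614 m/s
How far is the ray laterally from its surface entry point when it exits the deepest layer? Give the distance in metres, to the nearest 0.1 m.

11.7 m

Apply Snell's law at each interface; in layer i the horizontal offset is hᵢ·tan θᵢ.
Layer 1: θ = 10.30°; offset = 9.3·tan 10.30° = 1.690 m.
Layer 2: sin θ = 497·sin 10.3°/250 = 0.3555, θ = 20.82°; offset = 14.9·tan 20.82° = 5.666 m.
Layer 3: sin θ = 614·sin 10.3°/250 = 0.4391, θ = 26.05°; offset = 8.9·tan 26.05° = 4.350 m.
Summing the layer offsets gives 11.707 m.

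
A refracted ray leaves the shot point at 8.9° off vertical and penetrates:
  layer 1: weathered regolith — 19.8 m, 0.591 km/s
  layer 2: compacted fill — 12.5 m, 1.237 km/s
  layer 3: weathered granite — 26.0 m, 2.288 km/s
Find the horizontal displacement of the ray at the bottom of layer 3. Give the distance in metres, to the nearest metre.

27 m

Ray parameter p = sin 8.9° / 0.591 km/s = 2.6178e-01 s/km.
Layer 1: θ = 8.90°; offset = 19.8·tan 8.90° = 3.101 m.
Layer 2: sin θ = p·1.237 = 0.3238 → θ = 18.89°; offset = 12.5·tan 18.89° = 4.278 m.
Layer 3: sin θ = p·2.288 = 0.5989 → θ = 36.79°; offset = 26.0·tan 36.79° = 19.447 m.
Summing the layer offsets gives 26.825 m.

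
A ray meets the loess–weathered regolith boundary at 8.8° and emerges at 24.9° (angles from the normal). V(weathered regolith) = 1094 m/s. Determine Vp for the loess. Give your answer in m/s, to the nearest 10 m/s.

Snell's law: sin 8.8°/V₁ = sin 24.9°/V₂.
V₁ = V₂·sin 8.8°/sin 24.9° = 1094 × 0.3634 = 397.51 m/s.

400 m/s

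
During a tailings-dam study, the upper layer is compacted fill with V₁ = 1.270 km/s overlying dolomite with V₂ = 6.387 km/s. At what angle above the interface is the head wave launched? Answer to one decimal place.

78.5°

Critical incidence: sin θ_c = V₁/V₂ = 1.270/6.387 = 0.1988.
θ_c = arcsin 0.1988 = 11.47°.
Measured from the interface: 90° − 11.47° = 78.53°.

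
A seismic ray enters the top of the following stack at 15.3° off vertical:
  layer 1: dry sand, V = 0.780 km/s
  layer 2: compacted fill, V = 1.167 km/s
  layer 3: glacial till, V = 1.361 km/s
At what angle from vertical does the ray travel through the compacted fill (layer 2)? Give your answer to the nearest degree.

23°

Snell's law across each interface conserves sin θ / V, so sin θ_2 = V_2·sin θ₁/V₁.
sin θ_2 = 1.167 × sin 15.3° / 0.780 = 0.3948.
θ_2 = 23.25° from the vertical.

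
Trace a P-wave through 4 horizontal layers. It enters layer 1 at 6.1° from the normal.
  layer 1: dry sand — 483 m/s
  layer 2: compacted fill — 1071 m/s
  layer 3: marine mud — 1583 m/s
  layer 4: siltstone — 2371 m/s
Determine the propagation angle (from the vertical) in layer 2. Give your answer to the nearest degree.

Snell's law across each interface conserves sin θ / V, so sin θ_2 = V_2·sin θ₁/V₁.
sin θ_2 = 1071 × sin 6.1° / 483 = 0.2356.
θ_2 = arcsin 0.2356 = 13.63°.

14°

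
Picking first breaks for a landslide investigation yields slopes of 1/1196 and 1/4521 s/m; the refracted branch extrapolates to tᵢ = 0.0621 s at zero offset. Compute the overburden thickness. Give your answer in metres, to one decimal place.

38.5 m

h = tᵢ·V₁·V₂ / (2·√(V₂²−V₁²)).
√(V₂²−V₁²) = √(4521² − 1196²) = 4359.9 m/s.
h = 0.0621 s × 1196 × 4521 / (2 × 4359.9) = 38.51 m.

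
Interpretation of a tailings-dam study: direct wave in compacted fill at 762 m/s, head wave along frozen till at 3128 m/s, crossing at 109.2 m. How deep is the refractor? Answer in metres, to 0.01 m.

42.58 m

x_cross = 2h·√((V₂+V₁)/(V₂−V₁)) → h = x_cross / (2·√((V₂+V₁)/(V₂−V₁))).
√((V₂+V₁)/(V₂−V₁)) = √((3128+762)/(3128−762)) = 1.2822.
h = 109.2 / (2·1.2822) = 42.58 m.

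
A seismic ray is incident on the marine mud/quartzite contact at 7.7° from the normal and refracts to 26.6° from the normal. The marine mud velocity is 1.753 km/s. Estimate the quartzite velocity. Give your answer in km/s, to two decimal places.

sin 7.7° = 0.1340; sin 26.6° = 0.4478.
V₂ = V₁·(sin θ₂/sin θ₁) = 1.753·(0.4478/0.1340) = 5.86 km/s.

5.86 km/s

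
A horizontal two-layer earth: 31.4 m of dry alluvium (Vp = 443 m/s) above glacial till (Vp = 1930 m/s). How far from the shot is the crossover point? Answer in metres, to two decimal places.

x_cross = 2h·√((V₂+V₁)/(V₂−V₁)).
(V₂+V₁)/(V₂−V₁) = (1930+443)/(1930−443) = 1.5958; √ = 1.2633.
x_cross = 2·31.4·1.2633 = 79.33 m.

79.33 m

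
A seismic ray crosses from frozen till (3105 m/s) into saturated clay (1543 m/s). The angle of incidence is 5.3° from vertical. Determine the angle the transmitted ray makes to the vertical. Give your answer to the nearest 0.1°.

2.6°

Snell's law: sin θ₂ = (V₂/V₁)·sin θ₁ = (1543/3105)·sin 5.3° = 0.0459.
θ₂ = arcsin 0.0459 = 2.63° from the normal.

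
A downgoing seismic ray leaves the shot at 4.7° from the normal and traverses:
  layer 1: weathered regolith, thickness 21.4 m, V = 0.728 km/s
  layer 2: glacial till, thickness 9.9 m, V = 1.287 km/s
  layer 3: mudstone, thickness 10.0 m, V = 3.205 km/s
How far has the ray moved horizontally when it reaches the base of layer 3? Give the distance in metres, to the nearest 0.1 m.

Apply Snell's law at each interface; in layer i the horizontal offset is hᵢ·tan θᵢ.
Layer 1: θ = 4.70°; offset = 21.4·tan 4.70° = 1.759 m.
Layer 2: sin θ = 1.287·sin 4.7°/0.728 = 0.1449, θ = 8.33°; offset = 9.9·tan 8.33° = 1.449 m.
Layer 3: sin θ = 3.205·sin 4.7°/0.728 = 0.3607, θ = 21.15°; offset = 10.0·tan 21.15° = 3.868 m.
Total horizontal offset = 7.076 m.

7.1 m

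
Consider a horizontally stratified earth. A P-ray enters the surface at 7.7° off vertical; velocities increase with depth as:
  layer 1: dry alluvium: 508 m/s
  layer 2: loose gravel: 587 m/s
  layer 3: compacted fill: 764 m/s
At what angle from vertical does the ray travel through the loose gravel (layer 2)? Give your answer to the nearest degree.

Ray parameter p = sin 7.7° / 508 = 2.6375e-04 s/m.
sin θ_2 = p·V_2 = 2.6375e-04 × 587 = 0.1548.
θ_2 = arcsin 0.1548 = 8.91°.

9°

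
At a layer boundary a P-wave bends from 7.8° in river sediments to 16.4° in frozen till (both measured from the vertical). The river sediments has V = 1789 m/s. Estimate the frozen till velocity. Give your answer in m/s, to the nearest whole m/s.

sin 7.8° = 0.1357; sin 16.4° = 0.2823.
V₂ = V₁·(sin θ₂/sin θ₁) = 1789·(0.2823/0.1357) = 3721.82 m/s.

3722 m/s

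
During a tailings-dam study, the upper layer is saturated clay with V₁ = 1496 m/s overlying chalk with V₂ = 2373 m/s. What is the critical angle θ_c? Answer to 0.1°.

Critical incidence: sin θ_c = V₁/V₂ = 1496/2373 = 0.6304.
θ_c = arcsin 0.6304 = 39.08°.

39.1°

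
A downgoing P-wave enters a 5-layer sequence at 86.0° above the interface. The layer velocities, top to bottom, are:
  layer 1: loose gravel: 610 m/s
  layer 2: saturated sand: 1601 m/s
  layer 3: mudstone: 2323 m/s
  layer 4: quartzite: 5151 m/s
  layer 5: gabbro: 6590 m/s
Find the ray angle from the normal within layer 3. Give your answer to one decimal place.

From the normal: θ₁ = 90° − 86.0° = 4.0°.
Snell's law across each interface conserves sin θ / V, so sin θ_3 = V_3·sin θ₁/V₁.
sin θ_3 = 2323 × sin 4.0° / 610 = 0.2656.
θ_3 = 15.41° from the vertical.

15.4°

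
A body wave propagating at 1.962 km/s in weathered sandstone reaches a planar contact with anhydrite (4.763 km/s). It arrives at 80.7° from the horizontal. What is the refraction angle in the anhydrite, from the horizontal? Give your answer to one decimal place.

Convert to the normal: θ₁ = 90° − 80.7° = 9.3°.
Snell's law: sin θ₂ = (V₂/V₁)·sin θ₁ = (4.763/1.962)·sin 9.3° = 0.3923.
θ₂ = arcsin 0.3923 = 23.10° from the normal.
From the interface: 90° − 23.10° = 66.90°.

66.9°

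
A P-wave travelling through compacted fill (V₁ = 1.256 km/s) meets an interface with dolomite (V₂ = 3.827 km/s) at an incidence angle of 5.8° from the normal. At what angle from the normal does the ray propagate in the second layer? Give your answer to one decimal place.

Snell's law: sin θ₂ = (V₂/V₁)·sin θ₁ = (3.827/1.256)·sin 5.8° = 0.3079.
θ₂ = sin⁻¹(0.3079) = 17.93° (from vertical).

17.9°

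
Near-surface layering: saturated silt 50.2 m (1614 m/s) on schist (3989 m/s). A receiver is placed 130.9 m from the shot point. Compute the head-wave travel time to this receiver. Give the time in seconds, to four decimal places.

0.0897 s

θ_c = arcsin(V₁/V₂) = arcsin(1614/3989) = 23.87°, cos θ_c = 0.9145.
Intercept time tᵢ = 2h cos θ_c / V₁ = 2·50.2·0.9145/1614 = 0.05689 s.
t = x/V₂ + tᵢ = 130.9/3989 + 0.05689 = 0.08970 s.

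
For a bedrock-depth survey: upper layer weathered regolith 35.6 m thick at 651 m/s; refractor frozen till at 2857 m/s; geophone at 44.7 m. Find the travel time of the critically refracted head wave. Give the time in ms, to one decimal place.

122.1 ms

t = x/V₂ + 2h·√(V₂²−V₁²)/(V₁V₂).
√(V₂²−V₁²) = √(2857²−651²) = 2781.8 m/s; delay term = 2·35.6·2781.8/(651·2857) = 0.10649 s.
t = 44.7/2857 + 0.10649 = 0.12214 s.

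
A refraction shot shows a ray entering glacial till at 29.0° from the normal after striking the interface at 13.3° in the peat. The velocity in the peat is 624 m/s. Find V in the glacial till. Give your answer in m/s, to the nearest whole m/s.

sin 13.3° = 0.2300; sin 29.0° = 0.4848.
V₂ = V₁·(sin θ₂/sin θ₁) = 624·(0.4848/0.2300) = 1315.03 m/s.

1315 m/s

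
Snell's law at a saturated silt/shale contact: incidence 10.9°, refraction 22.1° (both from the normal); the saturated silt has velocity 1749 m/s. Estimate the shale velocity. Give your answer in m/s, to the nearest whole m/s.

sin 10.9° = 0.1891; sin 22.1° = 0.3762.
V₂ = V₁·(sin θ₂/sin θ₁) = 1749·(0.3762/0.1891) = 3479.81 m/s.

3480 m/s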